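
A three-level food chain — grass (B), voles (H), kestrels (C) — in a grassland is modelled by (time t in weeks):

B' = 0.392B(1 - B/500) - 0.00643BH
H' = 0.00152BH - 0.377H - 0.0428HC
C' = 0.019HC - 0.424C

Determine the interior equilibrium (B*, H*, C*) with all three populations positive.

B* ≈ 317, H* ≈ 22.3, C* ≈ 2.45

From dC/dt = 0: 0.019H* = 0.424, so H* = 22.3.
From dB/dt = 0: 0.392(1 - B*/500) = 0.00643·22.3, giving B* = 500·(1 - 0.366) = 317.
From dH/dt = 0: 0.00152·317 - 0.377 = 0.0428C*, so C* = 0.105/0.0428 = 2.45.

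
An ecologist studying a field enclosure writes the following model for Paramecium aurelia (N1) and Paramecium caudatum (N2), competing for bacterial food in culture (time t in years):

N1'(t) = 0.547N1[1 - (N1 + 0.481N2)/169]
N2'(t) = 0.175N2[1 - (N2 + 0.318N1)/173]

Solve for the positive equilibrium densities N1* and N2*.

N1* ≈ 101, N2* ≈ 141

Setting both brackets to zero gives the nullclines N1 + 0.481N2 = 169 and 0.318N1 + N2 = 173.
Substituting N2 = 173 - 0.318N1 into the first: N1(1 - 0.481·0.318) = 169 - 0.481·173.
So N1* = 85.8/0.847 = 101, and then N2* = 173 - 0.318·101 = 141.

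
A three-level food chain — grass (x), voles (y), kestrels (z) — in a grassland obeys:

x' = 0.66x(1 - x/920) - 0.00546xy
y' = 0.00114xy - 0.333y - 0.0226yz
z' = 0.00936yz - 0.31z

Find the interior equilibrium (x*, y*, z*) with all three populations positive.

From dz/dt = 0: 0.00936y* = 0.31, so y* = 33.1.
From dx/dt = 0: 0.66(1 - x*/920) = 0.00546·33.1, giving x* = 920·(1 - 0.274) = 668.
From dy/dt = 0: 0.00114·668 - 0.333 = 0.0226z*, so z* = 0.428/0.0226 = 19.

x* ≈ 668, y* ≈ 33.1, z* ≈ 19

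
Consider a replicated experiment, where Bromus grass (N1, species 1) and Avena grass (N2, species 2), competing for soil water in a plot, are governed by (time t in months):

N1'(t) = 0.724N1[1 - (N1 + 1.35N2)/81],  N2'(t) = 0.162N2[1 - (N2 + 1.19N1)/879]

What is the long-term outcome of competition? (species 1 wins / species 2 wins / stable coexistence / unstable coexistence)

species 2 excludes species 1

Compare the nullcline intercepts: K1/α12 = 81/1.35 = 60 < K2 = 879; K2/α21 = 879/1.19 = 739 > K1 = 81.
Since the inequalities point opposite ways, species 2 can invade but species 1 cannot.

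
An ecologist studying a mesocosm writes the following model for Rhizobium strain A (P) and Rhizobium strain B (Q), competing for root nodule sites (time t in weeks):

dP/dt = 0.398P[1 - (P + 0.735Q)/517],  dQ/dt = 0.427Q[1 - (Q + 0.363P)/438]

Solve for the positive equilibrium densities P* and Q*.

Setting both brackets to zero gives the nullclines P + 0.735Q = 517 and 0.363P + Q = 438.
Substituting Q = 438 - 0.363P into the first: P(1 - 0.735·0.363) = 517 - 0.735·438.
So P* = 195/0.733 = 266, and then Q* = 438 - 0.363·266 = 341.

P* ≈ 266, Q* ≈ 341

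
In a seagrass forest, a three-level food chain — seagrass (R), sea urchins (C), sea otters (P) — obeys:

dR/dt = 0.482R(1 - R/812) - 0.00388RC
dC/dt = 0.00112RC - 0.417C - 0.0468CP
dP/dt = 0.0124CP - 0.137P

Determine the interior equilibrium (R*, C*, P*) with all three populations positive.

From dP/dt = 0: 0.0124C* = 0.137, so C* = 11.
From dR/dt = 0: 0.482(1 - R*/812) = 0.00388·11, giving R* = 812·(1 - 0.0889) = 740.
From dC/dt = 0: 0.00112·740 - 0.417 = 0.0468P*, so P* = 0.412/0.0468 = 8.79.

R* ≈ 740, C* ≈ 11, P* ≈ 8.79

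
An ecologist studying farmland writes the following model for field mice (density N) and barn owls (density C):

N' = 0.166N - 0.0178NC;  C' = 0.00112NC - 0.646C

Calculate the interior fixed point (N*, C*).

N* ≈ 577, C* ≈ 9.33

Set dC/dt = 0 with C > 0: 0.00112N - 0.646 = 0, so N* = 0.646/0.00112 = 577.
Set dN/dt = 0 with N > 0: 0.166 - 0.0178C = 0, so C* = 0.166/0.0178 = 9.33.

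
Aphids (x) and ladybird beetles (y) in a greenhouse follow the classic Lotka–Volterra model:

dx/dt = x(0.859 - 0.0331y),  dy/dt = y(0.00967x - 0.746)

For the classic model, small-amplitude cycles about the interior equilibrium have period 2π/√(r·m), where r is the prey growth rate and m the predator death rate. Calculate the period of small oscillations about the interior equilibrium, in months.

Here r = 0.859 and m = 0.746, so r·m = 0.641.
ω = √0.641 = 0.801 per month, hence T = 2π/ω ≈ 7.85 months.

T ≈ 7.85 months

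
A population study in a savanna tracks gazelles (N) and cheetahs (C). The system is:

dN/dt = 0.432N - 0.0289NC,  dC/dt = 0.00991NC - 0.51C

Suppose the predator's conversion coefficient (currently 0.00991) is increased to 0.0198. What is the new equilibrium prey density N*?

At the interior fixed point, setting dC/dt = 0 with C > 0 fixes N* = (predator death rate)/(NC coefficient) — independent of the other coefficients.
With the change, N* = 0.51/0.0198 = 25.8; it falls from 51.5.

N* ≈ 25.8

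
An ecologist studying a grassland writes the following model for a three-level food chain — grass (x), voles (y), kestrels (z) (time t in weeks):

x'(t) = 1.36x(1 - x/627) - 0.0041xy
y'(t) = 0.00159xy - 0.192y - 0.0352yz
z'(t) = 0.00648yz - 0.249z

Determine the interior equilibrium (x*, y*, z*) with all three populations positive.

From dz/dt = 0: 0.00648y* = 0.249, so y* = 38.4.
From dx/dt = 0: 1.36(1 - x*/627) = 0.0041·38.4, giving x* = 627·(1 - 0.116) = 554.
From dy/dt = 0: 0.00159·554 - 0.192 = 0.0352z*, so z* = 0.689/0.0352 = 19.6.

x* ≈ 554, y* ≈ 38.4, z* ≈ 19.6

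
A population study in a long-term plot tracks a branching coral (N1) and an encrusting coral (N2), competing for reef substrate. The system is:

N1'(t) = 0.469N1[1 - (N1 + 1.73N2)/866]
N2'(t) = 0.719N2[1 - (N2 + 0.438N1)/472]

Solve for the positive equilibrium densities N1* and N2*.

N1* ≈ 204, N2* ≈ 383

Setting both brackets to zero gives the nullclines N1 + 1.73N2 = 866 and 0.438N1 + N2 = 472.
Substituting N2 = 472 - 0.438N1 into the first: N1(1 - 1.73·0.438) = 866 - 1.73·472.
So N1* = 49.4/0.242 = 204, and then N2* = 472 - 0.438·204 = 383.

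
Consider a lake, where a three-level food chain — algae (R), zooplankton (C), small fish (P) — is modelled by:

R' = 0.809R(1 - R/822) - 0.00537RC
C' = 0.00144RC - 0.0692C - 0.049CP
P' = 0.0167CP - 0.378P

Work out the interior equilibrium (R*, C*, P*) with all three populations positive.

From dP/dt = 0: 0.0167C* = 0.378, so C* = 22.6.
From dR/dt = 0: 0.809(1 - R*/822) = 0.00537·22.6, giving R* = 822·(1 - 0.15) = 698.
From dC/dt = 0: 0.00144·698 - 0.0692 = 0.049P*, so P* = 0.937/0.049 = 19.1.

R* ≈ 698, C* ≈ 22.6, P* ≈ 19.1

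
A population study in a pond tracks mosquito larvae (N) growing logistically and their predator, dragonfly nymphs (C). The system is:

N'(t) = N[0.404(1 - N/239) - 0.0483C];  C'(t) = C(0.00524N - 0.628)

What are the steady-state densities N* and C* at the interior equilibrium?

N* ≈ 120, C* ≈ 4.17

From dC/dt = 0 with C > 0: 0.00524N* = 0.628, so N* = 120.
Substitute into dN/dt = 0: 0.404(1 - 120/239) = 0.0483C*.
The bracket is 0.499, giving C* = 0.201/0.0483 = 4.17.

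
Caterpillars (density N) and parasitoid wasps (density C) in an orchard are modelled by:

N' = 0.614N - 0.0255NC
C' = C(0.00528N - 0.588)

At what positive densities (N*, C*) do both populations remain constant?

N* ≈ 111, C* ≈ 24.1

Set dC/dt = 0 with C > 0: 0.00528N - 0.588 = 0, so N* = 0.588/0.00528 = 111.
Set dN/dt = 0 with N > 0: 0.614 - 0.0255C = 0, so C* = 0.614/0.0255 = 24.1.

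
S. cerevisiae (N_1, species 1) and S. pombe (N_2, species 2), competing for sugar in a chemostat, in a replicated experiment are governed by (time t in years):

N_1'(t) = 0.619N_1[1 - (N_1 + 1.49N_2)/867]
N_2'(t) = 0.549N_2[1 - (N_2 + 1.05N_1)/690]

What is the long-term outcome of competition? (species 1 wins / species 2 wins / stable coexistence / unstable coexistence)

Compare the nullcline intercepts: K1/α12 = 867/1.49 = 582 < K2 = 690; K2/α21 = 690/1.05 = 657 < K1 = 867.
Since both are reversed, neither can invade when rare; the interior point is a saddle.

unstable coexistence (outcome depends on initial conditions)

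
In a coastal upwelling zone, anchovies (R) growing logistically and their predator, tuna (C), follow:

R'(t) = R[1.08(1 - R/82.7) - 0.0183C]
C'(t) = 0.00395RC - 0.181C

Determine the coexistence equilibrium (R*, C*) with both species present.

From dC/dt = 0 with C > 0: 0.00395R* = 0.181, so R* = 45.8.
Substitute into dR/dt = 0: 1.08(1 - 45.8/82.7) = 0.0183C*.
The bracket is 0.446, giving C* = 0.482/0.0183 = 26.3.

R* ≈ 45.8, C* ≈ 26.3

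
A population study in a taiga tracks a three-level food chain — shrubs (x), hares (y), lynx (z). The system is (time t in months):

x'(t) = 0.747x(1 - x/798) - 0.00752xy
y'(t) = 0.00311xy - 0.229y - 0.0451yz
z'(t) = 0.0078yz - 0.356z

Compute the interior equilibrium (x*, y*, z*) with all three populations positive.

From dz/dt = 0: 0.0078y* = 0.356, so y* = 45.6.
From dx/dt = 0: 0.747(1 - x*/798) = 0.00752·45.6, giving x* = 798·(1 - 0.459) = 431.
From dy/dt = 0: 0.00311·431 - 0.229 = 0.0451z*, so z* = 1.11/0.0451 = 24.7.

x* ≈ 431, y* ≈ 45.6, z* ≈ 24.7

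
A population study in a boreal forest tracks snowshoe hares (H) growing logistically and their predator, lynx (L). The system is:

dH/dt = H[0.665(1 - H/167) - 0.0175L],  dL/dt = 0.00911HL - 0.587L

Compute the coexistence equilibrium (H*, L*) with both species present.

H* ≈ 64.4, L* ≈ 23.3

From dL/dt = 0 with L > 0: 0.00911H* = 0.587, so H* = 64.4.
Substitute into dH/dt = 0: 0.665(1 - 64.4/167) = 0.0175L*.
The bracket is 0.614, giving L* = 0.408/0.0175 = 23.3.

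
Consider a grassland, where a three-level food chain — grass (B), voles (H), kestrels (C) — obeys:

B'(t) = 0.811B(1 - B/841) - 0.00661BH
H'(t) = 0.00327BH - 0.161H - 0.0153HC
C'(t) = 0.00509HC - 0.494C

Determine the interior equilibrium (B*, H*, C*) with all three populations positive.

From dC/dt = 0: 0.00509H* = 0.494, so H* = 97.1.
From dB/dt = 0: 0.811(1 - B*/841) = 0.00661·97.1, giving B* = 841·(1 - 0.791) = 176.
From dH/dt = 0: 0.00327·176 - 0.161 = 0.0153C*, so C* = 0.414/0.0153 = 27.

B* ≈ 176, H* ≈ 97.1, C* ≈ 27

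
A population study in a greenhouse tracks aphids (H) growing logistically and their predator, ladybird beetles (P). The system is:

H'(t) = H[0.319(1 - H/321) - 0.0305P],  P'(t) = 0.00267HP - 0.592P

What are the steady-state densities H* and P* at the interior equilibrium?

From dP/dt = 0 with P > 0: 0.00267H* = 0.592, so H* = 222.
Substitute into dH/dt = 0: 0.319(1 - 222/321) = 0.0305P*.
The bracket is 0.309, giving P* = 0.0987/0.0305 = 3.23.

H* ≈ 222, P* ≈ 3.23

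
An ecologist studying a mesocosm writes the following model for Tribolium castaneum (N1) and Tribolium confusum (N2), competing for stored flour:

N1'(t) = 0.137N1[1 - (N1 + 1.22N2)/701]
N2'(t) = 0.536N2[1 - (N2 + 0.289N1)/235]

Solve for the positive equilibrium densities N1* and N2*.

Setting both brackets to zero gives the nullclines N1 + 1.22N2 = 701 and 0.289N1 + N2 = 235.
Substituting N2 = 235 - 0.289N1 into the first: N1(1 - 1.22·0.289) = 701 - 1.22·235.
So N1* = 414/0.647 = 640, and then N2* = 235 - 0.289·640 = 50.1.

N1* ≈ 640, N2* ≈ 50.1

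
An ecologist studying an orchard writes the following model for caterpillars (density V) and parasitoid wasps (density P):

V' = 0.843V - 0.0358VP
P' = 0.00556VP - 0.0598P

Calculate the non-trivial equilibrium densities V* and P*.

V* ≈ 10.8, P* ≈ 23.5

Set dP/dt = 0 with P > 0: 0.00556V - 0.0598 = 0, so V* = 0.0598/0.00556 = 10.8.
Set dV/dt = 0 with V > 0: 0.843 - 0.0358P = 0, so P* = 0.843/0.0358 = 23.5.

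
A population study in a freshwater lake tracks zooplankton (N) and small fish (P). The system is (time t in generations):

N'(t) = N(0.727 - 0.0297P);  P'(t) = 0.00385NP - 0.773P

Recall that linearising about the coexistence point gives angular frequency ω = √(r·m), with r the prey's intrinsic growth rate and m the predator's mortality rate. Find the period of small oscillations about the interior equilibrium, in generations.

T ≈ 8.38 generations

Here r = 0.727 and m = 0.773, so r·m = 0.562.
ω = √0.562 = 0.75 per generation, hence T = 2π/ω ≈ 8.38 generations.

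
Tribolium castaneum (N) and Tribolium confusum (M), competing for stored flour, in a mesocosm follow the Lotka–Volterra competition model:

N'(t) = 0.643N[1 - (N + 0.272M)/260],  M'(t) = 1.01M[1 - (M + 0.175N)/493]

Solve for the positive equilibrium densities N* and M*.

N* ≈ 132, M* ≈ 470

Setting both brackets to zero gives the nullclines N + 0.272M = 260 and 0.175N + M = 493.
Substituting M = 493 - 0.175N into the first: N(1 - 0.272·0.175) = 260 - 0.272·493.
So N* = 126/0.952 = 132, and then M* = 493 - 0.175·132 = 470.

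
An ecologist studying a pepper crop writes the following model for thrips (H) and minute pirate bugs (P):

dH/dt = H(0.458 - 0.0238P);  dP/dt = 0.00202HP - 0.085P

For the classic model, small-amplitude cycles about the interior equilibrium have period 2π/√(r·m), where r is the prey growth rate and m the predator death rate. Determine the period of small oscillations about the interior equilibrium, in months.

Here r = 0.458 and m = 0.085, so r·m = 0.0389.
ω = √0.0389 = 0.197 per month, hence T = 2π/ω ≈ 31.8 months.

T ≈ 31.8 months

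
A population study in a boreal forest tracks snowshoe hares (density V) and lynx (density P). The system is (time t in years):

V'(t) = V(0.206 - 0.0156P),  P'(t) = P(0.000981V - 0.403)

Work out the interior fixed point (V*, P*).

Set dP/dt = 0 with P > 0: 0.000981V - 0.403 = 0, so V* = 0.403/0.000981 = 411.
Set dV/dt = 0 with V > 0: 0.206 - 0.0156P = 0, so P* = 0.206/0.0156 = 13.2.

V* ≈ 411, P* ≈ 13.2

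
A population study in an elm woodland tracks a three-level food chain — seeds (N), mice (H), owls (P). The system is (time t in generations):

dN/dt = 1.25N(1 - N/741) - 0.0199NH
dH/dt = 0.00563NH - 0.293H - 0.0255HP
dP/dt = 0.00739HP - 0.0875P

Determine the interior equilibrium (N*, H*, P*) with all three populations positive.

N* ≈ 601, H* ≈ 11.8, P* ≈ 121

From dP/dt = 0: 0.00739H* = 0.0875, so H* = 11.8.
From dN/dt = 0: 1.25(1 - N*/741) = 0.0199·11.8, giving N* = 741·(1 - 0.188) = 601.
From dH/dt = 0: 0.00563·601 - 0.293 = 0.0255P*, so P* = 3.09/0.0255 = 121.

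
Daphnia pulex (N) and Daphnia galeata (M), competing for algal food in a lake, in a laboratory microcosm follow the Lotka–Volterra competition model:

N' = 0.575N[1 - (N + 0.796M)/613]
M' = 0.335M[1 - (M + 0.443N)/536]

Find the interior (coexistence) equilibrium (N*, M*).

N* ≈ 288, M* ≈ 408

Setting both brackets to zero gives the nullclines N + 0.796M = 613 and 0.443N + M = 536.
Substituting M = 536 - 0.443N into the first: N(1 - 0.796·0.443) = 613 - 0.796·536.
So N* = 186/0.647 = 288, and then M* = 536 - 0.443·288 = 408.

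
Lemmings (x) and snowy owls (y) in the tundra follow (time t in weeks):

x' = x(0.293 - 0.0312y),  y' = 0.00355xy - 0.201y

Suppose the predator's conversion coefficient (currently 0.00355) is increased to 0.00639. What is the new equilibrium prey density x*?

x* ≈ 31.5

At the interior fixed point, setting dy/dt = 0 with y > 0 fixes x* = (predator death rate)/(xy coefficient) — independent of the other coefficients.
With the change, x* = 0.201/0.00639 = 31.5; it falls from 56.6.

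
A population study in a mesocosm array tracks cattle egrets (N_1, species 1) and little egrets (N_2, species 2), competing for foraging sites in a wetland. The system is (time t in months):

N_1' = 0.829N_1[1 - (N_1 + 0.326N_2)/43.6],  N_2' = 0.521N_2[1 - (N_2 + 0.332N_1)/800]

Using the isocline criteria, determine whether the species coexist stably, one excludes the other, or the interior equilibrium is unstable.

species 2 excludes species 1

Compare the nullcline intercepts: K1/α12 = 43.6/0.326 = 134 < K2 = 800; K2/α21 = 800/0.332 = 2410 > K1 = 43.6.
Since the inequalities point opposite ways, species 2 can invade but species 1 cannot.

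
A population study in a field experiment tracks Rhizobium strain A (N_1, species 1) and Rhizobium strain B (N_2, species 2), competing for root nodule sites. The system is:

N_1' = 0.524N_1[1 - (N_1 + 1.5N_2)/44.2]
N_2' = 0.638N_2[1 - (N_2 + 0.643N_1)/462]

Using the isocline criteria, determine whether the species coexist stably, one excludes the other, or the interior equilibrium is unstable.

species 2 excludes species 1

Compare the nullcline intercepts: K1/α12 = 44.2/1.5 = 29.5 < K2 = 462; K2/α21 = 462/0.643 = 719 > K1 = 44.2.
Since the inequalities point opposite ways, species 2 can invade but species 1 cannot.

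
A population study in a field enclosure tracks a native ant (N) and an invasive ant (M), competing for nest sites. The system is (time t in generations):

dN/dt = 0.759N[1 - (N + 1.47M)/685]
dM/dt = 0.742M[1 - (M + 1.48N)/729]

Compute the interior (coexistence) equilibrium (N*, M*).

Setting both brackets to zero gives the nullclines N + 1.47M = 685 and 1.48N + M = 729.
Substituting M = 729 - 1.48N into the first: N(1 - 1.47·1.48) = 685 - 1.47·729.
So N* = -387/-1.18 = 329, and then M* = 729 - 1.48·329 = 242.

N* ≈ 329, M* ≈ 242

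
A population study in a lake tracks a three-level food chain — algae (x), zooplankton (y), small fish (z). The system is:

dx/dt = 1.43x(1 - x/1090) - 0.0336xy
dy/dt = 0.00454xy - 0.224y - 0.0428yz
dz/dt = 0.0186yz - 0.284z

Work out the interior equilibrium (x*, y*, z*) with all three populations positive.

From dz/dt = 0: 0.0186y* = 0.284, so y* = 15.3.
From dx/dt = 0: 1.43(1 - x*/1090) = 0.0336·15.3, giving x* = 1090·(1 - 0.359) = 699.
From dy/dt = 0: 0.00454·699 - 0.224 = 0.0428z*, so z* = 2.95/0.0428 = 68.9.

x* ≈ 699, y* ≈ 15.3, z* ≈ 68.9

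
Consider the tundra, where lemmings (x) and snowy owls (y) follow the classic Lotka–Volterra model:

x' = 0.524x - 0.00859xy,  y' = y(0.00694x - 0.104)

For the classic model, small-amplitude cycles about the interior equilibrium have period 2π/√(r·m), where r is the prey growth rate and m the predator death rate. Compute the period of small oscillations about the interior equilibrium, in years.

Here r = 0.524 and m = 0.104, so r·m = 0.0545.
ω = √0.0545 = 0.233 per year, hence T = 2π/ω ≈ 26.9 years.

T ≈ 26.9 years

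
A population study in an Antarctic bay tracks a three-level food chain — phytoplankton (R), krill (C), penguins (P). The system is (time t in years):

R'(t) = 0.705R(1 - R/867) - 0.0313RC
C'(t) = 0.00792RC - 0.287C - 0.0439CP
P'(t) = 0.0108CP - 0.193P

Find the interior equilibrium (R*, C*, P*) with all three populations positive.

From dP/dt = 0: 0.0108C* = 0.193, so C* = 17.9.
From dR/dt = 0: 0.705(1 - R*/867) = 0.0313·17.9, giving R* = 867·(1 - 0.793) = 179.
From dC/dt = 0: 0.00792·179 - 0.287 = 0.0439P*, so P* = 1.13/0.0439 = 25.8.

R* ≈ 179, C* ≈ 17.9, P* ≈ 25.8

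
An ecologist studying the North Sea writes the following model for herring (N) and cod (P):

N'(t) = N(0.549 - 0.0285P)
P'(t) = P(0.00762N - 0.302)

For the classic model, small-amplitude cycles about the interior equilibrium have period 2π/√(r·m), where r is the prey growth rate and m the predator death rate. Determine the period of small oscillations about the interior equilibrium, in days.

T ≈ 15.4 days

Here r = 0.549 and m = 0.302, so r·m = 0.166.
ω = √0.166 = 0.407 per day, hence T = 2π/ω ≈ 15.4 days.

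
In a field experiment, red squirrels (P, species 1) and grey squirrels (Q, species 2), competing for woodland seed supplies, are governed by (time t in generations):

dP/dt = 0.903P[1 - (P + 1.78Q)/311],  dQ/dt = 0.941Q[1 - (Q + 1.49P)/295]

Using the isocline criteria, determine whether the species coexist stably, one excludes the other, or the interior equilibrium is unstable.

unstable coexistence (outcome depends on initial conditions)

Compare the nullcline intercepts: K1/α12 = 311/1.78 = 175 < K2 = 295; K2/α21 = 295/1.49 = 198 < K1 = 311.
Since both are reversed, neither can invade when rare; the interior point is a saddle.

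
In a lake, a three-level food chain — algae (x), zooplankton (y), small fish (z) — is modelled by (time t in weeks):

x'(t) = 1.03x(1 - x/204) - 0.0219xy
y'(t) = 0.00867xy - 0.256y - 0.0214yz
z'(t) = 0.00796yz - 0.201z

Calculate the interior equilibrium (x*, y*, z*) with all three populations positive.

From dz/dt = 0: 0.00796y* = 0.201, so y* = 25.3.
From dx/dt = 0: 1.03(1 - x*/204) = 0.0219·25.3, giving x* = 204·(1 - 0.537) = 94.5.
From dy/dt = 0: 0.00867·94.5 - 0.256 = 0.0214z*, so z* = 0.563/0.0214 = 26.3.

x* ≈ 94.5, y* ≈ 25.3, z* ≈ 26.3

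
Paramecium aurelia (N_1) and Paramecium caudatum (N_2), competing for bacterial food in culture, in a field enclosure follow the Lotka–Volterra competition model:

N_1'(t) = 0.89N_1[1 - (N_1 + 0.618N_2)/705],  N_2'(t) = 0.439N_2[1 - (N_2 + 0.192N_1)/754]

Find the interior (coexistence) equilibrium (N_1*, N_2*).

Setting both brackets to zero gives the nullclines N_1 + 0.618N_2 = 705 and 0.192N_1 + N_2 = 754.
Substituting N_2 = 754 - 0.192N_1 into the first: N_1(1 - 0.618·0.192) = 705 - 0.618·754.
So N_1* = 239/0.881 = 271, and then N_2* = 754 - 0.192·271 = 702.

N_1* ≈ 271, N_2* ≈ 702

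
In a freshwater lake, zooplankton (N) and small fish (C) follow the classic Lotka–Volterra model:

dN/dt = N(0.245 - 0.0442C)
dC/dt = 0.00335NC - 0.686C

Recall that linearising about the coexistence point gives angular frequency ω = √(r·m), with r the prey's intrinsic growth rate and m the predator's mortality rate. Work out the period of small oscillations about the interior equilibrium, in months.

Here r = 0.245 and m = 0.686, so r·m = 0.168.
ω = √0.168 = 0.41 per month, hence T = 2π/ω ≈ 15.3 months.

T ≈ 15.3 months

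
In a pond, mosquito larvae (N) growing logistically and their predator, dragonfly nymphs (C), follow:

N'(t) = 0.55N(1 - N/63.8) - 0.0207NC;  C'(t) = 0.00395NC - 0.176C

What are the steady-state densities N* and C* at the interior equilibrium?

From dC/dt = 0 with C > 0: 0.00395N* = 0.176, so N* = 44.6.
Substitute into dN/dt = 0: 0.55(1 - 44.6/63.8) = 0.0207C*.
The bracket is 0.302, giving C* = 0.166/0.0207 = 8.01.

N* ≈ 44.6, C* ≈ 8.01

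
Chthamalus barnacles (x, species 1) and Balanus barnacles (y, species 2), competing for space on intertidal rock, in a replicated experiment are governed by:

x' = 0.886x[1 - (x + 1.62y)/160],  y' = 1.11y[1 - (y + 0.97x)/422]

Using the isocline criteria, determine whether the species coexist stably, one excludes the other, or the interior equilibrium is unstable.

species 2 excludes species 1

Compare the nullcline intercepts: K1/α12 = 160/1.62 = 98.8 < K2 = 422; K2/α21 = 422/0.97 = 435 > K1 = 160.
Since the inequalities point opposite ways, species 2 can invade but species 1 cannot.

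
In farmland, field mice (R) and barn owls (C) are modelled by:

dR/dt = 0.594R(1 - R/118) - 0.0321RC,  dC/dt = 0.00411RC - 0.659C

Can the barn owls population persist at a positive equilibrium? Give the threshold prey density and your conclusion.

The predator equation gives dC/dt > 0 only when R > 0.659/0.00411 = 160.
Without the predator, R → K = 118. Since 118 < 160, the predator cannot invade.

Threshold R = 160; K < 160, so no, the predator goes extinct.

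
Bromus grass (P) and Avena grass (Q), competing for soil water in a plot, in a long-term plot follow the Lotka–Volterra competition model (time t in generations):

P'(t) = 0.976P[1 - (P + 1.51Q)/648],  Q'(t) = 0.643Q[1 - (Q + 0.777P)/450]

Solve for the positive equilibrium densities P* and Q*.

Setting both brackets to zero gives the nullclines P + 1.51Q = 648 and 0.777P + Q = 450.
Substituting Q = 450 - 0.777P into the first: P(1 - 1.51·0.777) = 648 - 1.51·450.
So P* = -31.5/-0.173 = 182, and then Q* = 450 - 0.777·182 = 309.

P* ≈ 182, Q* ≈ 309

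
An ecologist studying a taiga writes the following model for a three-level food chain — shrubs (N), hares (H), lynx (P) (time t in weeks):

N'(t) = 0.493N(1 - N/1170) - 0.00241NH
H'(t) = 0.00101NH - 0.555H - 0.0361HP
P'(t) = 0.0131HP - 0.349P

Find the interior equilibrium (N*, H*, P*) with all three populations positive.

N* ≈ 1020, H* ≈ 26.6, P* ≈ 13.1

From dP/dt = 0: 0.0131H* = 0.349, so H* = 26.6.
From dN/dt = 0: 0.493(1 - N*/1170) = 0.00241·26.6, giving N* = 1170·(1 - 0.13) = 1020.
From dH/dt = 0: 0.00101·1020 - 0.555 = 0.0361P*, so P* = 0.473/0.0361 = 13.1.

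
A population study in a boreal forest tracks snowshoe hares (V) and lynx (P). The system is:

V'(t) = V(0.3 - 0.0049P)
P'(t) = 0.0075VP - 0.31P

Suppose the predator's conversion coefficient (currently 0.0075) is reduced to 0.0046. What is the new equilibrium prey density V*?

V* ≈ 67.4

At the interior fixed point, setting dP/dt = 0 with P > 0 fixes V* = (predator death rate)/(VP coefficient) — independent of the other coefficients.
With the change, V* = 0.31/0.0046 = 67.4; it rises from 41.3.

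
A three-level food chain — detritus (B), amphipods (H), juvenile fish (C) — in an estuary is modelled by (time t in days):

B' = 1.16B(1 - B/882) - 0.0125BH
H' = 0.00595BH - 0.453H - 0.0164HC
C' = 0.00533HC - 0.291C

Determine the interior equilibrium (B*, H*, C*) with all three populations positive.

From dC/dt = 0: 0.00533H* = 0.291, so H* = 54.6.
From dB/dt = 0: 1.16(1 - B*/882) = 0.0125·54.6, giving B* = 882·(1 - 0.588) = 363.
From dH/dt = 0: 0.00595·363 - 0.453 = 0.0164C*, so C* = 1.71/0.0164 = 104.

B* ≈ 363, H* ≈ 54.6, C* ≈ 104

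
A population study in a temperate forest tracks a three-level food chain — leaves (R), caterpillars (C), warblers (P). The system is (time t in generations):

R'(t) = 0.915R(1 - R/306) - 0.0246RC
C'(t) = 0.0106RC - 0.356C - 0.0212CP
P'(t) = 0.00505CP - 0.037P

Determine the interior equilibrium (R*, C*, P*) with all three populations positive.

From dP/dt = 0: 0.00505C* = 0.037, so C* = 7.33.
From dR/dt = 0: 0.915(1 - R*/306) = 0.0246·7.33, giving R* = 306·(1 - 0.197) = 246.
From dC/dt = 0: 0.0106·246 - 0.356 = 0.0212P*, so P* = 2.25/0.0212 = 106.

R* ≈ 246, C* ≈ 7.33, P* ≈ 106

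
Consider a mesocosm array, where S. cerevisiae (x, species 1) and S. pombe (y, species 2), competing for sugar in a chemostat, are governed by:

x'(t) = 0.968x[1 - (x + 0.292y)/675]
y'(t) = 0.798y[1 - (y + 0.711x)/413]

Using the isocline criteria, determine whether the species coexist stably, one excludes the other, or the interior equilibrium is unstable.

Compare the nullcline intercepts: K1/α12 = 675/0.292 = 2310 > K2 = 413; K2/α21 = 413/0.711 = 581 < K1 = 675.
Since the inequalities point opposite ways, species 1 can invade but species 2 cannot.

species 1 excludes species 2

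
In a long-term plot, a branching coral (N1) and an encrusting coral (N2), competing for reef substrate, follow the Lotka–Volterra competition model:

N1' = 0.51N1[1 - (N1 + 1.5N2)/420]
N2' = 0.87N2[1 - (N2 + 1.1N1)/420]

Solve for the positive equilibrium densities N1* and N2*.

Setting both brackets to zero gives the nullclines N1 + 1.5N2 = 420 and 1.1N1 + N2 = 420.
Substituting N2 = 420 - 1.1N1 into the first: N1(1 - 1.5·1.1) = 420 - 1.5·420.
So N1* = -210/-0.65 = 323, and then N2* = 420 - 1.1·323 = 64.6.

N1* ≈ 323, N2* ≈ 64.6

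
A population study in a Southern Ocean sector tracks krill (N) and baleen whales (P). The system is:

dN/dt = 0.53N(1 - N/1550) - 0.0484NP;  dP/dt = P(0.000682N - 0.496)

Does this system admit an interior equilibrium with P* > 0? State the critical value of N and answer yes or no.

Threshold N = 727; K > 727, so yes, the predator persists.

The predator equation gives dP/dt > 0 only when N > 0.496/0.000682 = 727.
Without the predator, N → K = 1550. Since 1550 > 727, the predator can invade and persist.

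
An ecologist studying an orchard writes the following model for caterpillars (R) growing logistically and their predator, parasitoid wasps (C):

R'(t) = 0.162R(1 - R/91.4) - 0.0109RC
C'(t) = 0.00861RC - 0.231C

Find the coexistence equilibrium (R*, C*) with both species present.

From dC/dt = 0 with C > 0: 0.00861R* = 0.231, so R* = 26.8.
Substitute into dR/dt = 0: 0.162(1 - 26.8/91.4) = 0.0109C*.
The bracket is 0.706, giving C* = 0.114/0.0109 = 10.5.

R* ≈ 26.8, C* ≈ 10.5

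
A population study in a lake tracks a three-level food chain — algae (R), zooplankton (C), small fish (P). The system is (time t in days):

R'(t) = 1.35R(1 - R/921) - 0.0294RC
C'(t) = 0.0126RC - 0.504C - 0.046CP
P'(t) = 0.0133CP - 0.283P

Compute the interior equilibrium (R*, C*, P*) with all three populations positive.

From dP/dt = 0: 0.0133C* = 0.283, so C* = 21.3.
From dR/dt = 0: 1.35(1 - R*/921) = 0.0294·21.3, giving R* = 921·(1 - 0.463) = 494.
From dC/dt = 0: 0.0126·494 - 0.504 = 0.046P*, so P* = 5.72/0.046 = 124.

R* ≈ 494, C* ≈ 21.3, P* ≈ 124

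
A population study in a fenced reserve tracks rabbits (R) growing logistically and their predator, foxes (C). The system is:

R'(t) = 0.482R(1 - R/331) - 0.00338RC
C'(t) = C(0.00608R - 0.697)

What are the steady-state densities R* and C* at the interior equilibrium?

R* ≈ 115, C* ≈ 93.2

From dC/dt = 0 with C > 0: 0.00608R* = 0.697, so R* = 115.
Substitute into dR/dt = 0: 0.482(1 - 115/331) = 0.00338C*.
The bracket is 0.654, giving C* = 0.315/0.00338 = 93.2.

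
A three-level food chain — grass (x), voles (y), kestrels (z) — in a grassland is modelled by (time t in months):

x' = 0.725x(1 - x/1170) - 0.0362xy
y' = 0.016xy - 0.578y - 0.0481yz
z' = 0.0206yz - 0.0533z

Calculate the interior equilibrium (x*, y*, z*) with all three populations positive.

x* ≈ 1020, y* ≈ 2.59, z* ≈ 327

From dz/dt = 0: 0.0206y* = 0.0533, so y* = 2.59.
From dx/dt = 0: 0.725(1 - x*/1170) = 0.0362·2.59, giving x* = 1170·(1 - 0.129) = 1020.
From dy/dt = 0: 0.016·1020 - 0.578 = 0.0481z*, so z* = 15.7/0.0481 = 327.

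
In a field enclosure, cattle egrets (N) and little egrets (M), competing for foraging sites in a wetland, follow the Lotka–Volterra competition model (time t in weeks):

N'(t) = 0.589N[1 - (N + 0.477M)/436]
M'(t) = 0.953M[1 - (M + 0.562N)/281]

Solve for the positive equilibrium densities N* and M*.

Setting both brackets to zero gives the nullclines N + 0.477M = 436 and 0.562N + M = 281.
Substituting M = 281 - 0.562N into the first: N(1 - 0.477·0.562) = 436 - 0.477·281.
So N* = 302/0.732 = 413, and then M* = 281 - 0.562·413 = 49.1.

N* ≈ 413, M* ≈ 49.1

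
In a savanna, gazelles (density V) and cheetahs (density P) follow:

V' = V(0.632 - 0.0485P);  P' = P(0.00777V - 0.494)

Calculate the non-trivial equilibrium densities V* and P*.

Set dP/dt = 0 with P > 0: 0.00777V - 0.494 = 0, so V* = 0.494/0.00777 = 63.6.
Set dV/dt = 0 with V > 0: 0.632 - 0.0485P = 0, so P* = 0.632/0.0485 = 13.

V* ≈ 63.6, P* ≈ 13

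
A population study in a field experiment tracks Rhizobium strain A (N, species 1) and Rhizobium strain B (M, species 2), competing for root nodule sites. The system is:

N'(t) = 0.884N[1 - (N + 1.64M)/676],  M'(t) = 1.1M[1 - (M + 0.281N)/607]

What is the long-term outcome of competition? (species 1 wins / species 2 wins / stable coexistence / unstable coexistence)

Compare the nullcline intercepts: K1/α12 = 676/1.64 = 412 < K2 = 607; K2/α21 = 607/0.281 = 2160 > K1 = 676.
Since the inequalities point opposite ways, species 2 can invade but species 1 cannot.

species 2 excludes species 1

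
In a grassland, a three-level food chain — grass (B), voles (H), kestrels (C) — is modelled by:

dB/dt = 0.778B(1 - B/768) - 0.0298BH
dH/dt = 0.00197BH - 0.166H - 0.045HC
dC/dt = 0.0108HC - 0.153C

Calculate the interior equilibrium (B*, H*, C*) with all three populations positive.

B* ≈ 351, H* ≈ 14.2, C* ≈ 11.7

From dC/dt = 0: 0.0108H* = 0.153, so H* = 14.2.
From dB/dt = 0: 0.778(1 - B*/768) = 0.0298·14.2, giving B* = 768·(1 - 0.543) = 351.
From dH/dt = 0: 0.00197·351 - 0.166 = 0.045C*, so C* = 0.526/0.045 = 11.7.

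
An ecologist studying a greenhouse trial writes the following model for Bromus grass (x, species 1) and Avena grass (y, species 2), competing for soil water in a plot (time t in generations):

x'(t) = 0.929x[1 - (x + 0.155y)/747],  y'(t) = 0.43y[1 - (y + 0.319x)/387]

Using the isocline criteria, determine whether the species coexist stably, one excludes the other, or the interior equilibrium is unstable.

Compare the nullcline intercepts: K1/α12 = 747/0.155 = 4820 > K2 = 387; K2/α21 = 387/0.319 = 1210 > K1 = 747.
Since both inequalities hold, each species can invade when rare, so the interior equilibrium is stable.

stable coexistence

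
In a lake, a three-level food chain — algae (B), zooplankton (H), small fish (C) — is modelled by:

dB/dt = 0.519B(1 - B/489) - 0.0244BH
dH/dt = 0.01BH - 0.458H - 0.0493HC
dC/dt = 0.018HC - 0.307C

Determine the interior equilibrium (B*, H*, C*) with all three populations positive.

B* ≈ 96.9, H* ≈ 17.1, C* ≈ 10.4

From dC/dt = 0: 0.018H* = 0.307, so H* = 17.1.
From dB/dt = 0: 0.519(1 - B*/489) = 0.0244·17.1, giving B* = 489·(1 - 0.802) = 96.9.
From dH/dt = 0: 0.01·96.9 - 0.458 = 0.0493C*, so C* = 0.511/0.0493 = 10.4.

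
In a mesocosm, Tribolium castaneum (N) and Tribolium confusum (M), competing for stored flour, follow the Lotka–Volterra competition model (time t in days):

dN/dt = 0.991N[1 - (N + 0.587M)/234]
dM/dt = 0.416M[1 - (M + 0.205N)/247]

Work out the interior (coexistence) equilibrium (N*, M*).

N* ≈ 101, M* ≈ 226

Setting both brackets to zero gives the nullclines N + 0.587M = 234 and 0.205N + M = 247.
Substituting M = 247 - 0.205N into the first: N(1 - 0.587·0.205) = 234 - 0.587·247.
So N* = 89/0.88 = 101, and then M* = 247 - 0.205·101 = 226.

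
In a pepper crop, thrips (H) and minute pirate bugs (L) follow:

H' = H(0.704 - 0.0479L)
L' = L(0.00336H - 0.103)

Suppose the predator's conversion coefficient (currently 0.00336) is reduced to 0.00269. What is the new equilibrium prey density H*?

H* ≈ 38.3

At the interior fixed point, setting dL/dt = 0 with L > 0 fixes H* = (predator death rate)/(HL coefficient) — independent of the other coefficients.
With the change, H* = 0.103/0.00269 = 38.3; it rises from 30.7.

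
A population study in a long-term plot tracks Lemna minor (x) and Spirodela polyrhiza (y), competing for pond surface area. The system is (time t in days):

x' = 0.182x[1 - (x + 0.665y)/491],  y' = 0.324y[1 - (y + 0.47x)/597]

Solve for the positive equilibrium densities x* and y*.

x* ≈ 137, y* ≈ 533

Setting both brackets to zero gives the nullclines x + 0.665y = 491 and 0.47x + y = 597.
Substituting y = 597 - 0.47x into the first: x(1 - 0.665·0.47) = 491 - 0.665·597.
So x* = 94/0.687 = 137, and then y* = 597 - 0.47·137 = 533.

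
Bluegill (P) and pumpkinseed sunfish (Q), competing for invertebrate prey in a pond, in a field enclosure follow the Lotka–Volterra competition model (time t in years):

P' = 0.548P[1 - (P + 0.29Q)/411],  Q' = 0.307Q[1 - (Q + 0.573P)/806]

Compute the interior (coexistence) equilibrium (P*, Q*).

Setting both brackets to zero gives the nullclines P + 0.29Q = 411 and 0.573P + Q = 806.
Substituting Q = 806 - 0.573P into the first: P(1 - 0.29·0.573) = 411 - 0.29·806.
So P* = 177/0.834 = 213, and then Q* = 806 - 0.573·213 = 684.

P* ≈ 213, Q* ≈ 684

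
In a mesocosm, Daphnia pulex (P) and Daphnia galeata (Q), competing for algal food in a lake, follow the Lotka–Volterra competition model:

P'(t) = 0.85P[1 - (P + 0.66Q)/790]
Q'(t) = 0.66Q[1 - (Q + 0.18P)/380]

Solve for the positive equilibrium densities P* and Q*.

Setting both brackets to zero gives the nullclines P + 0.66Q = 790 and 0.18P + Q = 380.
Substituting Q = 380 - 0.18P into the first: P(1 - 0.66·0.18) = 790 - 0.66·380.
So P* = 539/0.881 = 612, and then Q* = 380 - 0.18·612 = 270.

P* ≈ 612, Q* ≈ 270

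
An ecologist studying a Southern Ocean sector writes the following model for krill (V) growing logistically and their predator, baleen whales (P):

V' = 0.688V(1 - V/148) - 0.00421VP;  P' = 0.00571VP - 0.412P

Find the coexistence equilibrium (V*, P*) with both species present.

V* ≈ 72.2, P* ≈ 83.7

From dP/dt = 0 with P > 0: 0.00571V* = 0.412, so V* = 72.2.
Substitute into dV/dt = 0: 0.688(1 - 72.2/148) = 0.00421P*.
The bracket is 0.512, giving P* = 0.353/0.00421 = 83.7.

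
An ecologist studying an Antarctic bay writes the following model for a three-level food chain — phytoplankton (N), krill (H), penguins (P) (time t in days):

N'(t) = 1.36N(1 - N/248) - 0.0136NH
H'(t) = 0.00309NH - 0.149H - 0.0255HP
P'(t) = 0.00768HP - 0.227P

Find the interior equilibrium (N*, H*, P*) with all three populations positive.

N* ≈ 175, H* ≈ 29.6, P* ≈ 15.3

From dP/dt = 0: 0.00768H* = 0.227, so H* = 29.6.
From dN/dt = 0: 1.36(1 - N*/248) = 0.0136·29.6, giving N* = 248·(1 - 0.296) = 175.
From dH/dt = 0: 0.00309·175 - 0.149 = 0.0255P*, so P* = 0.391/0.0255 = 15.3.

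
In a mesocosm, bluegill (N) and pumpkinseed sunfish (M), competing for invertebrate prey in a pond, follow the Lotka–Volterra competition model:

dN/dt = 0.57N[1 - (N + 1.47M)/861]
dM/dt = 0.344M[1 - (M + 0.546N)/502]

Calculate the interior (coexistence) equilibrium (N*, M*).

Setting both brackets to zero gives the nullclines N + 1.47M = 861 and 0.546N + M = 502.
Substituting M = 502 - 0.546N into the first: N(1 - 1.47·0.546) = 861 - 1.47·502.
So N* = 123/0.197 = 623, and then M* = 502 - 0.546·623 = 162.

N* ≈ 623, M* ≈ 162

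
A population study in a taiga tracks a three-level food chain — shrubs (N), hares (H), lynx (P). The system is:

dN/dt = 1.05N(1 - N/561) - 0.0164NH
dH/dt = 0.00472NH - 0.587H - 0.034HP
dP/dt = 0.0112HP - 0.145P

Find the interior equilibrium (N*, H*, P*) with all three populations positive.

N* ≈ 448, H* ≈ 12.9, P* ≈ 44.9

From dP/dt = 0: 0.0112H* = 0.145, so H* = 12.9.
From dN/dt = 0: 1.05(1 - N*/561) = 0.0164·12.9, giving N* = 561·(1 - 0.202) = 448.
From dH/dt = 0: 0.00472·448 - 0.587 = 0.034P*, so P* = 1.53/0.034 = 44.9.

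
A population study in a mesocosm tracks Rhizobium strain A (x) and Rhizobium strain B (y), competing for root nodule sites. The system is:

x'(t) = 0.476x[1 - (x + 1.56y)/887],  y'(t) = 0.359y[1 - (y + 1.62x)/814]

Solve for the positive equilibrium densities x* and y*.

x* ≈ 251, y* ≈ 408

Setting both brackets to zero gives the nullclines x + 1.56y = 887 and 1.62x + y = 814.
Substituting y = 814 - 1.62x into the first: x(1 - 1.56·1.62) = 887 - 1.56·814.
So x* = -383/-1.53 = 251, and then y* = 814 - 1.62·251 = 408.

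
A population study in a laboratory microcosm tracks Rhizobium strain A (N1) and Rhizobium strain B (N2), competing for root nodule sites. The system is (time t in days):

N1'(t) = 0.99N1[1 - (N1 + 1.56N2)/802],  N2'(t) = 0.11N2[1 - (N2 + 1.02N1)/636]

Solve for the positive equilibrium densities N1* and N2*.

N1* ≈ 322, N2* ≈ 308

Setting both brackets to zero gives the nullclines N1 + 1.56N2 = 802 and 1.02N1 + N2 = 636.
Substituting N2 = 636 - 1.02N1 into the first: N1(1 - 1.56·1.02) = 802 - 1.56·636.
So N1* = -190/-0.591 = 322, and then N2* = 636 - 1.02·322 = 308.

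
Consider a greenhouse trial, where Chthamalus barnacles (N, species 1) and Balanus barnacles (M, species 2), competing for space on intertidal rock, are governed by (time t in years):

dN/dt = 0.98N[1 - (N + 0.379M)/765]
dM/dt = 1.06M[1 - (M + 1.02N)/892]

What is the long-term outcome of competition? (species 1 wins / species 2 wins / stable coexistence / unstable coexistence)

stable coexistence

Compare the nullcline intercepts: K1/α12 = 765/0.379 = 2020 > K2 = 892; K2/α21 = 892/1.02 = 875 > K1 = 765.
Since both inequalities hold, each species can invade when rare, so the interior equilibrium is stable.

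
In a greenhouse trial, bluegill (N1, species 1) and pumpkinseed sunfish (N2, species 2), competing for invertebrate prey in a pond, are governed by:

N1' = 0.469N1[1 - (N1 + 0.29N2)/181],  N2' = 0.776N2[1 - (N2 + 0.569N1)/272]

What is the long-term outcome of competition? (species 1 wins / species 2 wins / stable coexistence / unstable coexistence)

Compare the nullcline intercepts: K1/α12 = 181/0.29 = 624 > K2 = 272; K2/α21 = 272/0.569 = 478 > K1 = 181.
Since both inequalities hold, each species can invade when rare, so the interior equilibrium is stable.

stable coexistence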